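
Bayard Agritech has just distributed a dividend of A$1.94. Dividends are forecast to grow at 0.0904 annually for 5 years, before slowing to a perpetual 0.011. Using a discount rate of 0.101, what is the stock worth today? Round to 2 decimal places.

A$30.19

Two-stage DDM. Project D₁…D_5 at 0.0904, terminal growth 0.011, discount at r = 0.101.
D_1 = 2.1154
D_2 = 2.3066
D_3 = 2.5151
D_4 = 2.7425
D_5 = 2.9904
Terminal value at t=5: TV = D_6/(r−g) = 3.0233/(0.101−0.011) = 33.5923
P₀ = 2.1154/(1+0.101)^1 + 2.3066/(1+0.101)^2 + 2.5151/(1+0.101)^3 + 2.7425/(1+0.101)^4 + 2.9904/(1+0.101)^5 + 33.5923/(1+0.101)^5 = 30.1870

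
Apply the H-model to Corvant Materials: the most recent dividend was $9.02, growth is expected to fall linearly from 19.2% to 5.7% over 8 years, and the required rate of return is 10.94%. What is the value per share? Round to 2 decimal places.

$274.90

H-model: P₀ = D₀[(1+g_L) + H(g_S−g_L)]/(r−g_L), with H = 8/2 = 4.
P₀ = 9.02 × [(1+0.057) + 4×(0.192−0.057)] / (0.1094−0.057)
   = 9.02 × 1.5970 / 0.0524 = 274.9034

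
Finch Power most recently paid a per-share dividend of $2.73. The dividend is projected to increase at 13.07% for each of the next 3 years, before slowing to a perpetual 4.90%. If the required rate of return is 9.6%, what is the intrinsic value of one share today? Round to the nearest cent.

$75.62

Two-stage DDM. Project D₁…D_3 at 0.1307, terminal growth 0.049, discount at r = 0.096.
D_1 = 3.0868
D_2 = 3.4903
D_3 = 3.9464
Terminal value at t=3: TV = D_4/(r−g) = 4.1398/(0.096−0.049) = 88.0810
P₀ = 3.0868/(1+0.096)^1 + 3.4903/(1+0.096)^2 + 3.9464/(1+0.096)^3 + 88.0810/(1+0.096)^3 = 75.6234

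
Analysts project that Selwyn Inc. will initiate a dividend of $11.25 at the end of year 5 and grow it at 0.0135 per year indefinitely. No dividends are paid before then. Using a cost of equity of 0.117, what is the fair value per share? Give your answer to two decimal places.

$69.82

Deferred-dividend DDM. At t=4 the remaining stream is a growing perpetuity with first payment D_5 = 11.25.
V_4 = D_5/(r−g) = 11.25/(0.117−0.0135) = 108.6957
P₀ = V_4/(1+r)^4 = 108.6957/(1+0.117)^4 = 69.8232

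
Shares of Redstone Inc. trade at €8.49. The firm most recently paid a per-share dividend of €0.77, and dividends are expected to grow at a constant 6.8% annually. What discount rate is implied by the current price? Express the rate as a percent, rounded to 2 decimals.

Rearranging the constant-growth DDM: r = D₁/P₀ + g.
D₁ = 0.77 × (1 + 0.068) = 0.8224.
r = 0.8224 / 8.49 + 0.068 = 0.09686 + 0.068 = 0.16486

16.49%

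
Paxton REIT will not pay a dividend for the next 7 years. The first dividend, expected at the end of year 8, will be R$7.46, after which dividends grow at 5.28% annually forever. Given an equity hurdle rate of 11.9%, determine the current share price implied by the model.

Deferred-dividend DDM. At t=7 the remaining stream is a growing perpetuity with first payment D_8 = 7.46.
V_7 = D_8/(r−g) = 7.46/(0.119−0.0528) = 112.6888
P₀ = V_7/(1+r)^7 = 112.6888/(1+0.119)^7 = 51.2944

R$51.29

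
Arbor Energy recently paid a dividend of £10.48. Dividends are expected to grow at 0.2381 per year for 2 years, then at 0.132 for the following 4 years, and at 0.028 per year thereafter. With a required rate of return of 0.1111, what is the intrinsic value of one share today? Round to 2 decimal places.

£252.67

Three-stage DDM. Project D₁…D_6; terminal Gordon value at t=6 with g = 0.028; discount at r = 0.1111.
D_1 = 12.9753
D_2 = 16.0647
D_3 = 18.1852
D_4 = 20.5857
D_5 = 23.3030
D_6 = 26.3790
TV_6 = 27.1176/(0.1111−0.028) = 326.3251
P₀ = Σ Dₜ/(1+r)ᵗ + TV_6/(1+r)^6 = 252.6684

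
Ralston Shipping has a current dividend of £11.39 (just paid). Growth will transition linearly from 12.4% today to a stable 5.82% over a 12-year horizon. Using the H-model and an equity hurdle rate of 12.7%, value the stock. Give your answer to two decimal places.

H-model: P₀ = D₀[(1+g_L) + H(g_S−g_L)]/(r−g_L), with H = 12/2 = 6.
P₀ = 11.39 × [(1+0.0582) + 6×(0.124−0.0582)] / (0.127−0.0582)
   = 11.39 × 1.4530 / 0.0688 = 240.5475

£240.55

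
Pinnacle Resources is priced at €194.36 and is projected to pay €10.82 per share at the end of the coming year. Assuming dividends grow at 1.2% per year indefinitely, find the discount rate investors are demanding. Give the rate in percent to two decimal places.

6.77%

Rearranging the constant-growth DDM: r = D₁/P₀ + g.
r = 10.8200 / 194.36 + 0.012 = 0.05567 + 0.012 = 0.06767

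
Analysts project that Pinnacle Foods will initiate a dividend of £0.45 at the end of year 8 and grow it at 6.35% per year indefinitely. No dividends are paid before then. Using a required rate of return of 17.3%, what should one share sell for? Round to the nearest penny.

Deferred-dividend DDM. At t=7 the remaining stream is a growing perpetuity with first payment D_8 = 0.45.
V_7 = D_8/(r−g) = 0.45/(0.173−0.0635) = 4.1096
P₀ = V_7/(1+r)^7 = 4.1096/(1+0.173)^7 = 1.3450

£1.34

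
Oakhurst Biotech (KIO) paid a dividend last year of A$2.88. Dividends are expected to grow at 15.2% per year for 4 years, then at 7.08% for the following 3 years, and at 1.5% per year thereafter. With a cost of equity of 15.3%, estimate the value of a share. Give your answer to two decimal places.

Three-stage DDM. Project D₁…D_7; terminal Gordon value at t=7 with g = 0.015; discount at r = 0.153.
D_1 = 3.3178
D_2 = 3.8221
D_3 = 4.4030
D_4 = 5.0723
D_5 = 5.4314
D_6 = 5.8159
D_7 = 6.2277
TV_7 = 6.3211/(0.153−0.015) = 45.8052
P₀ = Σ Dₜ/(1+r)ᵗ + TV_7/(1+r)^7 = 35.8434

A$35.84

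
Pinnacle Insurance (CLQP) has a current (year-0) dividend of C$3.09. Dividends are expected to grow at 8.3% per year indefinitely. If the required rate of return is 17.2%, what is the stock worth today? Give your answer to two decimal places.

Gordon growth model: P₀ = D₁/(r − g). D₁ = 3.09 × (1 + 0.083) = 3.3465.
P₀ = 3.3465 / (0.172 − 0.083) = 3.3465 / 0.089 = 37.6008

C$37.60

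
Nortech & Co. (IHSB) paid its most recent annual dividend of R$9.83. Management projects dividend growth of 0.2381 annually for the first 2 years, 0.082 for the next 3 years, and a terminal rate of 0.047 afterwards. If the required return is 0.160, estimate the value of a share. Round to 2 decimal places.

R$135.17

Three-stage DDM. Project D₁…D_5; terminal Gordon value at t=5 with g = 0.047; discount at r = 0.16.
D_1 = 12.1705
D_2 = 15.0683
D_3 = 16.3039
D_4 = 17.6408
D_5 = 19.0874
TV_5 = 19.9845/(0.16−0.047) = 176.8540
P₀ = Σ Dₜ/(1+r)ᵗ + TV_5/(1+r)^5 = 135.1684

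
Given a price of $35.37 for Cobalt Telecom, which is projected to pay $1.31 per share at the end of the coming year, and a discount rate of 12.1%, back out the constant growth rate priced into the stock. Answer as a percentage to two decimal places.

8.40%

From P₀ = D₁/(r − g), the implied growth is g = r − D₁/P₀.
g = 0.121 − 1.31/35.37 = 0.121 − 0.03704 = 0.08396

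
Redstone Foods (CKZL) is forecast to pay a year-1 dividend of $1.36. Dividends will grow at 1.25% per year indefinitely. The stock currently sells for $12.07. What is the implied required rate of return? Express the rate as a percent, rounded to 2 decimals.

12.52%

Rearranging the constant-growth DDM: r = D₁/P₀ + g.
r = 1.3600 / 12.07 + 0.0125 = 0.11268 + 0.0125 = 0.12518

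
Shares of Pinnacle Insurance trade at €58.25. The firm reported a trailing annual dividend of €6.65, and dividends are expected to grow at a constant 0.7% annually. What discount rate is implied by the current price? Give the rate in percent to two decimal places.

Rearranging the constant-growth DDM: r = D₁/P₀ + g.
D₁ = 6.65 × (1 + 0.007) = 6.6965.
r = 6.6965 / 58.25 + 0.007 = 0.11496 + 0.007 = 0.12196

12.20%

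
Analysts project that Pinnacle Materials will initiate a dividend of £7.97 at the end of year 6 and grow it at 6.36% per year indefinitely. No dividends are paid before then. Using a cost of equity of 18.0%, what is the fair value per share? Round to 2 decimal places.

£29.93

Deferred-dividend DDM. At t=5 the remaining stream is a growing perpetuity with first payment D_6 = 7.97.
V_5 = D_6/(r−g) = 7.97/(0.18−0.0636) = 68.4708
P₀ = V_5/(1+r)^5 = 68.4708/(1+0.18)^5 = 29.9292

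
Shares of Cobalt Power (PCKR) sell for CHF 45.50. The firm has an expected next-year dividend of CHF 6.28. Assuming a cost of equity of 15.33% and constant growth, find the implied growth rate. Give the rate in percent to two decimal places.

1.53%

From P₀ = D₁/(r − g), the implied growth is g = r − D₁/P₀.
g = 0.1533 − 6.28/45.50 = 0.1533 − 0.13802 = 0.01528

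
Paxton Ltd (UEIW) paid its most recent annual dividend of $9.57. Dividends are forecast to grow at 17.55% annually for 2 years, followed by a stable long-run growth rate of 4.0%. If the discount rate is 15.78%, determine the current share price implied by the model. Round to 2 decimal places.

$106.67

Two-stage DDM. Project D₁…D_2 at 0.1755, terminal growth 0.04, discount at r = 0.1578.
D_1 = 11.2495
D_2 = 13.2238
Terminal value at t=2: TV = D_3/(r−g) = 13.7528/(0.1578−0.04) = 116.7469
P₀ = 11.2495/(1+0.1578)^1 + 13.2238/(1+0.1578)^2 + 116.7469/(1+0.1578)^2 = 106.6731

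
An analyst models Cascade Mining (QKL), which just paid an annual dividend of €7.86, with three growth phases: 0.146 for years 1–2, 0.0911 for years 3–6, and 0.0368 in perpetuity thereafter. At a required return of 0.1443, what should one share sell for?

€106.64

Three-stage DDM. Project D₁…D_6; terminal Gordon value at t=6 with g = 0.0368; discount at r = 0.1443.
D_1 = 9.0076
D_2 = 10.3227
D_3 = 11.2631
D_4 = 12.2891
D_5 = 13.4087
D_6 = 14.6302
TV_6 = 15.1686/(0.1443−0.0368) = 141.1031
P₀ = Σ Dₜ/(1+r)ᵗ + TV_6/(1+r)^6 = 106.6387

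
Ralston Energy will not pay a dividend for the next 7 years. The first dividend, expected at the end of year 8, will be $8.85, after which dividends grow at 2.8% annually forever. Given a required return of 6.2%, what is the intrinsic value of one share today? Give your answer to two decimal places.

Deferred-dividend DDM. At t=7 the remaining stream is a growing perpetuity with first payment D_8 = 8.85.
V_7 = D_8/(r−g) = 8.85/(0.062−0.028) = 260.2941
P₀ = V_7/(1+r)^7 = 260.2941/(1+0.062)^7 = 170.8412

$170.84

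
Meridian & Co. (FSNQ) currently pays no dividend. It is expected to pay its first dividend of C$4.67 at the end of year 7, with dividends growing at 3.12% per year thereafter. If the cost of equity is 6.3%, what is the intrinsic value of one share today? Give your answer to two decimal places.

Deferred-dividend DDM. At t=6 the remaining stream is a growing perpetuity with first payment D_7 = 4.67.
V_6 = D_7/(r−g) = 4.67/(0.063−0.0312) = 146.8553
P₀ = V_6/(1+r)^6 = 146.8553/(1+0.063)^6 = 101.7865

C$101.79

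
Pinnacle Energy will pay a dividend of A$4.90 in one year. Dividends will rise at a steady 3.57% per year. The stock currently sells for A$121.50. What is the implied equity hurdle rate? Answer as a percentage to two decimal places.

7.60%

Rearranging the constant-growth DDM: r = D₁/P₀ + g.
r = 4.9000 / 121.50 + 0.0357 = 0.04033 + 0.0357 = 0.07603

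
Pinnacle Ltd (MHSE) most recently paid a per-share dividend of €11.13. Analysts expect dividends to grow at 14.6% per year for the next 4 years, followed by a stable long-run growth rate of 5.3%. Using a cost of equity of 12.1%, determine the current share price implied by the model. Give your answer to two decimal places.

Two-stage DDM. Project D₁…D_4 at 0.146, terminal growth 0.053, discount at r = 0.121.
D_1 = 12.7550
D_2 = 14.6172
D_3 = 16.7513
D_4 = 19.1970
Terminal value at t=4: TV = D_5/(r−g) = 20.2145/(0.121−0.053) = 297.2714
P₀ = 12.7550/(1+0.121)^1 + 14.6172/(1+0.121)^2 + 16.7513/(1+0.121)^3 + 19.1970/(1+0.121)^4 + 297.2714/(1+0.121)^4 = 235.3063

€235.31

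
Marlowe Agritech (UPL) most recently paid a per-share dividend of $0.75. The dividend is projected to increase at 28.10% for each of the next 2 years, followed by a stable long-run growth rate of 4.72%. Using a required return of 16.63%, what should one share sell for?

Two-stage DDM. Project D₁…D_2 at 0.281, terminal growth 0.0472, discount at r = 0.1663.
D_1 = 0.9608
D_2 = 1.2307
Terminal value at t=2: TV = D_3/(r−g) = 1.2888/(0.1663−0.0472) = 10.8212
P₀ = 0.9608/(1+0.1663)^1 + 1.2307/(1+0.1663)^2 + 10.8212/(1+0.1663)^2 = 9.6838

$9.68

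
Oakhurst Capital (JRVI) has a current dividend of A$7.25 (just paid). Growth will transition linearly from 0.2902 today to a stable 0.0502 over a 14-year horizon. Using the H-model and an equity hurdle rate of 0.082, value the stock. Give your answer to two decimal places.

H-model: P₀ = D₀[(1+g_L) + H(g_S−g_L)]/(r−g_L), with H = 14/2 = 7.
P₀ = 7.25 × [(1+0.0502) + 7×(0.2902−0.0502)] / (0.082−0.0502)
   = 7.25 × 2.7302 / 0.0318 = 622.4513

A$622.45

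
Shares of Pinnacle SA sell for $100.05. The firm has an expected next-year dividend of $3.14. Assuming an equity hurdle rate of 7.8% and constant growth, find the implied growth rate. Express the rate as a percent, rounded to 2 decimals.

4.66%

From P₀ = D₁/(r − g), the implied growth is g = r − D₁/P₀.
g = 0.078 − 3.14/100.05 = 0.078 − 0.03138 = 0.04662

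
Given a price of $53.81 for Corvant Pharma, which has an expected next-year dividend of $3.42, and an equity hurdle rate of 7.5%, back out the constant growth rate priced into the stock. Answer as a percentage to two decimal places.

From P₀ = D₁/(r − g), the implied growth is g = r − D₁/P₀.
g = 0.075 − 3.42/53.81 = 0.075 − 0.06356 = 0.01144

1.14%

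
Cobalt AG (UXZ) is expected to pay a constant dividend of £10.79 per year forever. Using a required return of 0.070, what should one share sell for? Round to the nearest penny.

£154.14

Zero-growth DDM (perpetuity): P₀ = D/r = 10.79 / 0.07 = 154.1429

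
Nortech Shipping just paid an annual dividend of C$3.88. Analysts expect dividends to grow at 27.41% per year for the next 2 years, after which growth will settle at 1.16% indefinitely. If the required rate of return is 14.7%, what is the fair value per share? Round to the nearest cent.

C$44.87

Two-stage DDM. Project D₁…D_2 at 0.2741, terminal growth 0.0116, discount at r = 0.147.
D_1 = 4.9435
D_2 = 6.2985
Terminal value at t=2: TV = D_3/(r−g) = 6.3716/(0.147−0.0116) = 47.0575
P₀ = 4.9435/(1+0.147)^1 + 6.2985/(1+0.147)^2 + 47.0575/(1+0.147)^2 = 44.8661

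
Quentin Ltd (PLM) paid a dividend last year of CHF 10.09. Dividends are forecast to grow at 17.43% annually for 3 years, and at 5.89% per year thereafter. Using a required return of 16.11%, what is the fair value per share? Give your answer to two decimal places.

Two-stage DDM. Project D₁…D_3 at 0.1743, terminal growth 0.0589, discount at r = 0.1611.
D_1 = 11.8487
D_2 = 13.9139
D_3 = 16.3391
Terminal value at t=3: TV = D_4/(r−g) = 17.3015/(0.1611−0.0589) = 169.2904
P₀ = 11.8487/(1+0.1611)^1 + 13.9139/(1+0.1611)^2 + 16.3391/(1+0.1611)^3 + 169.2904/(1+0.1611)^3 = 139.1127

CHF 139.11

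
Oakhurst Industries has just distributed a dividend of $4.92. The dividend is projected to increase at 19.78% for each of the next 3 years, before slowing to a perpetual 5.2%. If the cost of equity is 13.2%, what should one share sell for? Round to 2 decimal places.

$93.19

Two-stage DDM. Project D₁…D_3 at 0.1978, terminal growth 0.052, discount at r = 0.132.
D_1 = 5.8932
D_2 = 7.0588
D_3 = 8.4551
Terminal value at t=3: TV = D_4/(r−g) = 8.8948/(0.132−0.052) = 111.1844
P₀ = 5.8932/(1+0.132)^1 + 7.0588/(1+0.132)^2 + 8.4551/(1+0.132)^3 + 111.1844/(1+0.132)^3 = 93.1920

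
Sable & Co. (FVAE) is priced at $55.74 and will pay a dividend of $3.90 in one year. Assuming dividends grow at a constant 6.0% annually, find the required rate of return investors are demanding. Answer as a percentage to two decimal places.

Rearranging the constant-growth DDM: r = D₁/P₀ + g.
r = 3.9000 / 55.74 + 0.06 = 0.06997 + 0.06 = 0.12997

13.00%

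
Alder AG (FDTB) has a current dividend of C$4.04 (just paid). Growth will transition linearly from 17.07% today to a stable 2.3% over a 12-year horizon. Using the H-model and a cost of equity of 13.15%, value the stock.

H-model: P₀ = D₀[(1+g_L) + H(g_S−g_L)]/(r−g_L), with H = 12/2 = 6.
P₀ = 4.04 × [(1+0.023) + 6×(0.1707−0.023)] / (0.1315−0.023)
   = 4.04 × 1.9092 / 0.1085 = 71.0891

C$71.09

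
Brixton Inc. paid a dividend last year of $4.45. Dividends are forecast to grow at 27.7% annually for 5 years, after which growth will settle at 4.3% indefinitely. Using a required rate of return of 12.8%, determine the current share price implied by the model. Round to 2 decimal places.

Two-stage DDM. Project D₁…D_5 at 0.277, terminal growth 0.043, discount at r = 0.128.
D_1 = 5.6826
D_2 = 7.2567
D_3 = 9.2669
D_4 = 11.8338
D_5 = 15.1117
Terminal value at t=5: TV = D_6/(r−g) = 15.7615/(0.128−0.043) = 185.4299
P₀ = 5.6826/(1+0.128)^1 + 7.2567/(1+0.128)^2 + 9.2669/(1+0.128)^3 + 11.8338/(1+0.128)^4 + 15.1117/(1+0.128)^5 + 185.4299/(1+0.128)^5 = 134.3216

$134.32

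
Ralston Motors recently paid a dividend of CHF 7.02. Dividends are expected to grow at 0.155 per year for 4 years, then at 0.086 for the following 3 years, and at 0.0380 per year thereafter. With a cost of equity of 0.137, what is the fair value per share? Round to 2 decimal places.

Three-stage DDM. Project D₁…D_7; terminal Gordon value at t=7 with g = 0.038; discount at r = 0.137.
D_1 = 8.1081
D_2 = 9.3649
D_3 = 10.8164
D_4 = 12.4930
D_5 = 13.5673
D_6 = 14.7341
D_7 = 16.0013
TV_7 = 16.6093/(0.137−0.038) = 167.7709
P₀ = Σ Dₜ/(1+r)ᵗ + TV_7/(1+r)^7 = 117.9781

CHF 117.98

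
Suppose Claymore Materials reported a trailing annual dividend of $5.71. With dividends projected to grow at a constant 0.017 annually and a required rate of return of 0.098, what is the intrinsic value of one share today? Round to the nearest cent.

$71.69

Gordon growth model: P₀ = D₁/(r − g). D₁ = 5.71 × (1 + 0.017) = 5.8071.
P₀ = 5.8071 / (0.098 − 0.017) = 5.8071 / 0.081 = 71.6922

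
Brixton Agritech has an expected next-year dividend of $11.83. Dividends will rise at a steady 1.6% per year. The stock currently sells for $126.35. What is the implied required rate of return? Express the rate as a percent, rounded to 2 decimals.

10.96%

Rearranging the constant-growth DDM: r = D₁/P₀ + g.
r = 11.8300 / 126.35 + 0.016 = 0.09363 + 0.016 = 0.10963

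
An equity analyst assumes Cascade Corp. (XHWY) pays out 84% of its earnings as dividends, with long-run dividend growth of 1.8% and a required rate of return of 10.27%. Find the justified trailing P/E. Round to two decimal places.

Justified trailing P/E = b(1+g)/(r−g) = 0.84×(1+0.018)/(0.1027−0.018) = 10.0959

10.10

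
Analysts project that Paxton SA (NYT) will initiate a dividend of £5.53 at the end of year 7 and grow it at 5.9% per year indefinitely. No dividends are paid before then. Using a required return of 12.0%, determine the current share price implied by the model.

£45.93

Deferred-dividend DDM. At t=6 the remaining stream is a growing perpetuity with first payment D_7 = 5.53.
V_6 = D_7/(r−g) = 5.53/(0.12−0.059) = 90.6557
P₀ = V_6/(1+r)^6 = 90.6557/(1+0.12)^6 = 45.9290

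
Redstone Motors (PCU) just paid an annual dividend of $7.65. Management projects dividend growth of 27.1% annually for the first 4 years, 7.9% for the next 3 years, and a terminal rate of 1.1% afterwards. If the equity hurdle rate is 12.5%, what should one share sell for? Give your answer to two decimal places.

Three-stage DDM. Project D₁…D_7; terminal Gordon value at t=7 with g = 0.011; discount at r = 0.125.
D_1 = 9.7232
D_2 = 12.3581
D_3 = 15.7072
D_4 = 19.9638
D_5 = 21.5410
D_6 = 23.2427
D_7 = 25.0789
TV_7 = 25.3547/(0.125−0.011) = 222.4100
P₀ = Σ Dₜ/(1+r)ᵗ + TV_7/(1+r)^7 = 173.8354

$173.84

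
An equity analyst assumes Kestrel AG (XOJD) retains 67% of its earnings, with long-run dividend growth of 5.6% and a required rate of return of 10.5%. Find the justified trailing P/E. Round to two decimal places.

Payout ratio b = 1 − 0.67 = 0.33.
Justified trailing P/E = b(1+g)/(r−g) = 0.33×(1+0.056)/(0.105−0.056) = 7.1118

7.11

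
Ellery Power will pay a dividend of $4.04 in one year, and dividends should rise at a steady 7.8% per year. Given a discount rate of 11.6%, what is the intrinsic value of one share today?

$106.32

Gordon growth model: P₀ = D₁/(r − g), with D₁ = 4.04 given directly.
P₀ = 4.0400 / (0.116 − 0.078) = 4.0400 / 0.038 = 106.3158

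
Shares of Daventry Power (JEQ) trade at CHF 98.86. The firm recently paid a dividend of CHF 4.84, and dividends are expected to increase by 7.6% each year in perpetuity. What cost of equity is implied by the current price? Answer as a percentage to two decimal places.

Rearranging the constant-growth DDM: r = D₁/P₀ + g.
D₁ = 4.84 × (1 + 0.076) = 5.2078.
r = 5.2078 / 98.86 + 0.076 = 0.05268 + 0.076 = 0.12868

12.87%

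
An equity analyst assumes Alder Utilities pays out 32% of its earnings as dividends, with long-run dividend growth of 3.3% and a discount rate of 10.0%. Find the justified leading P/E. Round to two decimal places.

4.78

Justified leading P/E = b/(r−g) = 0.32/(0.1−0.033) = 4.7761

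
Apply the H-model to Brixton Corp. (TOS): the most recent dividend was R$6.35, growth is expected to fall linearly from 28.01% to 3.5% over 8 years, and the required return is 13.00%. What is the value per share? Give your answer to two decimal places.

R$134.71

H-model: P₀ = D₀[(1+g_L) + H(g_S−g_L)]/(r−g_L), with H = 8/2 = 4.
P₀ = 6.35 × [(1+0.035) + 4×(0.2801−0.035)] / (0.13−0.035)
   = 6.35 × 2.0154 / 0.095 = 134.7136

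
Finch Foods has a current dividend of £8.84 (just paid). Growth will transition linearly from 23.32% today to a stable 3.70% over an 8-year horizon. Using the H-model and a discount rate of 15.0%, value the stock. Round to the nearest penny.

£142.52

H-model: P₀ = D₀[(1+g_L) + H(g_S−g_L)]/(r−g_L), with H = 8/2 = 4.
P₀ = 8.84 × [(1+0.037) + 4×(0.2332−0.037)] / (0.15−0.037)
   = 8.84 × 1.8218 / 0.113 = 142.5196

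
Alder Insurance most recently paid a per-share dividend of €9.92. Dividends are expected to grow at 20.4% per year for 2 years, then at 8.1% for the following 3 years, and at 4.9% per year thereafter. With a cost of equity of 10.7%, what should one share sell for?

€253.73

Three-stage DDM. Project D₁…D_5; terminal Gordon value at t=5 with g = 0.049; discount at r = 0.107.
D_1 = 11.9437
D_2 = 14.3802
D_3 = 15.5450
D_4 = 16.8041
D_5 = 18.1653
TV_5 = 19.0554/(0.107−0.049) = 328.5407
P₀ = Σ Dₜ/(1+r)ᵗ + TV_5/(1+r)^5 = 253.7290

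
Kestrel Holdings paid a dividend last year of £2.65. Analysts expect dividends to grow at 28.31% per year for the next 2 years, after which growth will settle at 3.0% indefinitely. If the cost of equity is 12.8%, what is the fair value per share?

£42.48

Two-stage DDM. Project D₁…D_2 at 0.2831, terminal growth 0.03, discount at r = 0.128.
D_1 = 3.4002
D_2 = 4.3628
Terminal value at t=2: TV = D_3/(r−g) = 4.4937/(0.128−0.03) = 45.8541
P₀ = 3.4002/(1+0.128)^1 + 4.3628/(1+0.128)^2 + 45.8541/(1+0.128)^2 = 42.4812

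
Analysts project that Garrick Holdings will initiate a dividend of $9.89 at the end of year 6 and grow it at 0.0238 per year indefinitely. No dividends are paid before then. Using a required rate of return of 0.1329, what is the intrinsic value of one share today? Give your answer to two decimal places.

Deferred-dividend DDM. At t=5 the remaining stream is a growing perpetuity with first payment D_6 = 9.89.
V_5 = D_6/(r−g) = 9.89/(0.1329−0.0238) = 90.6508
P₀ = V_5/(1+r)^5 = 90.6508/(1+0.1329)^5 = 48.5751

$48.58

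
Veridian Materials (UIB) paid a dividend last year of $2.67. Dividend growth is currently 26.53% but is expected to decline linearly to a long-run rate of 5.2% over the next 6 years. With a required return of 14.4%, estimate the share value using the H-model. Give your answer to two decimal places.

H-model: P₀ = D₀[(1+g_L) + H(g_S−g_L)]/(r−g_L), with H = 6/2 = 3.
P₀ = 2.67 × [(1+0.052) + 3×(0.2653−0.052)] / (0.144−0.052)
   = 2.67 × 1.6919 / 0.092 = 49.1019

$49.10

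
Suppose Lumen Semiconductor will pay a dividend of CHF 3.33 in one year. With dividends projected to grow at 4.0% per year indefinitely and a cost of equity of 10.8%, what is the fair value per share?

Gordon growth model: P₀ = D₁/(r − g), with D₁ = 3.33 given directly.
P₀ = 3.3300 / (0.108 − 0.04) = 3.3300 / 0.068 = 48.9706

CHF 48.97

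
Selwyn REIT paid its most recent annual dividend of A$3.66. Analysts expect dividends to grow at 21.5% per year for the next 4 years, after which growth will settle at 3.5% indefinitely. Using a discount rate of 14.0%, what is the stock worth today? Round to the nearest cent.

Two-stage DDM. Project D₁…D_4 at 0.215, terminal growth 0.035, discount at r = 0.14.
D_1 = 4.4469
D_2 = 5.4030
D_3 = 6.5646
D_4 = 7.9760
Terminal value at t=4: TV = D_5/(r−g) = 8.2552/(0.14−0.035) = 78.6208
P₀ = 4.4469/(1+0.14)^1 + 5.4030/(1+0.14)^2 + 6.5646/(1+0.14)^3 + 7.9760/(1+0.14)^4 + 78.6208/(1+0.14)^4 = 63.7614

A$63.76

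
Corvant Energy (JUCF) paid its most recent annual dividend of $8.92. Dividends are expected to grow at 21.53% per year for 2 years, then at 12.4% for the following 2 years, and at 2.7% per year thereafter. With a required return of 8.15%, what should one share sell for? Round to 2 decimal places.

$274.42

Three-stage DDM. Project D₁…D_4; terminal Gordon value at t=4 with g = 0.027; discount at r = 0.0815.
D_1 = 10.8405
D_2 = 13.1744
D_3 = 14.8081
D_4 = 16.6443
TV_4 = 17.0937/(0.0815−0.027) = 313.6450
P₀ = Σ Dₜ/(1+r)ᵗ + TV_4/(1+r)^4 = 274.4219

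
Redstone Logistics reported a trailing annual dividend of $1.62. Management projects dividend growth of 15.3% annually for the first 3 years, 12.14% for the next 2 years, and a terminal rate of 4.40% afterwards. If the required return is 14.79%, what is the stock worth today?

Three-stage DDM. Project D₁…D_5; terminal Gordon value at t=5 with g = 0.044; discount at r = 0.1479.
D_1 = 1.8679
D_2 = 2.1536
D_3 = 2.4831
D_4 = 2.7846
D_5 = 3.1227
TV_5 = 3.2601/(0.1479−0.044) = 31.3768
P₀ = Σ Dₜ/(1+r)ᵗ + TV_5/(1+r)^5 = 23.8169

$23.82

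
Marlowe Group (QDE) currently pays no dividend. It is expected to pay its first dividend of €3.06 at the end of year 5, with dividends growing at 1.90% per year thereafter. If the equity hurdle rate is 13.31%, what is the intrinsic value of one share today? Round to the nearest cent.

€16.27

Deferred-dividend DDM. At t=4 the remaining stream is a growing perpetuity with first payment D_5 = 3.06.
V_4 = D_5/(r−g) = 3.06/(0.1331−0.019) = 26.8186
P₀ = V_4/(1+r)^4 = 26.8186/(1+0.1331)^4 = 16.2691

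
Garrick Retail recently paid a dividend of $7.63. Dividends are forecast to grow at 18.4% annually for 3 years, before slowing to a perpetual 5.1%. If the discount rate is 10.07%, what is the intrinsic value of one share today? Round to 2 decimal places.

$227.36

Two-stage DDM. Project D₁…D_3 at 0.184, terminal growth 0.051, discount at r = 0.1007.
D_1 = 9.0339
D_2 = 10.6962
D_3 = 12.6643
Terminal value at t=3: TV = D_4/(r−g) = 13.3101/(0.1007−0.051) = 267.8095
P₀ = 9.0339/(1+0.1007)^1 + 10.6962/(1+0.1007)^2 + 12.6643/(1+0.1007)^3 + 267.8095/(1+0.1007)^3 = 227.3583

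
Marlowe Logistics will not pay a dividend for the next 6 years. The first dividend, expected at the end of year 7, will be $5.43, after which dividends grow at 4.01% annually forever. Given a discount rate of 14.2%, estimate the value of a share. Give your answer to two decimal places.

Deferred-dividend DDM. At t=6 the remaining stream is a growing perpetuity with first payment D_7 = 5.43.
V_6 = D_7/(r−g) = 5.43/(0.142−0.0401) = 53.2875
P₀ = V_6/(1+r)^6 = 53.2875/(1+0.142)^6 = 24.0231

$24.02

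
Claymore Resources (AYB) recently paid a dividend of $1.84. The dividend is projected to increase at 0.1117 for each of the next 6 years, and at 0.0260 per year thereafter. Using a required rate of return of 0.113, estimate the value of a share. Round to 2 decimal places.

$32.54

Two-stage DDM. Project D₁…D_6 at 0.1117, terminal growth 0.026, discount at r = 0.113.
D_1 = 2.0455
D_2 = 2.2740
D_3 = 2.5280
D_4 = 2.8104
D_5 = 3.1243
D_6 = 3.4733
Terminal value at t=6: TV = D_7/(r−g) = 3.5636/(0.113−0.026) = 40.9611
P₀ = 2.0455/(1+0.113)^1 + 2.2740/(1+0.113)^2 + 2.5280/(1+0.113)^3 + 2.8104/(1+0.113)^4 + 3.1243/(1+0.113)^5 + 3.4733/(1+0.113)^6 + 40.9611/(1+0.113)^6 = 32.5426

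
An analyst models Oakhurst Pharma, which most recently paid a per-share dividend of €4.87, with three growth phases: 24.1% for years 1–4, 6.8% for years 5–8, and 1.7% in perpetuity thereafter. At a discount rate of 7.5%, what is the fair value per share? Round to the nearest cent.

Three-stage DDM. Project D₁…D_8; terminal Gordon value at t=8 with g = 0.017; discount at r = 0.075.
D_1 = 6.0437
D_2 = 7.5002
D_3 = 9.3077
D_4 = 11.5509
D_5 = 12.3364
D_6 = 13.1752
D_7 = 14.0712
D_8 = 15.0280
TV_8 = 15.2835/(0.075−0.017) = 263.5082
P₀ = Σ Dₜ/(1+r)ᵗ + TV_8/(1+r)^8 = 210.0412

€210.04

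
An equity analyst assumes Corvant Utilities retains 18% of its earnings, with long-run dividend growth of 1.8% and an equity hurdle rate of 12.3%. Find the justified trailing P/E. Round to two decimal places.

7.95

Payout ratio b = 1 − 0.18 = 0.82.
Justified trailing P/E = b(1+g)/(r−g) = 0.82×(1+0.018)/(0.123−0.018) = 7.9501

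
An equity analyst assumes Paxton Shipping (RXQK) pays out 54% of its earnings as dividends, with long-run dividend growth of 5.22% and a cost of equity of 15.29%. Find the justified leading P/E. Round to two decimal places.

5.36

Justified leading P/E = b/(r−g) = 0.54/(0.1529−0.0522) = 5.3625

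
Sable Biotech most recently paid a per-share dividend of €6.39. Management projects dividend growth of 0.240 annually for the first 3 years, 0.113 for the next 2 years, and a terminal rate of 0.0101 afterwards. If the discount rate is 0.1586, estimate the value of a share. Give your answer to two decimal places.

€85.92

Three-stage DDM. Project D₁…D_5; terminal Gordon value at t=5 with g = 0.0101; discount at r = 0.1586.
D_1 = 7.9236
D_2 = 9.8253
D_3 = 12.1833
D_4 = 13.5600
D_5 = 15.0923
TV_5 = 15.2448/(0.1586−0.0101) = 102.6583
P₀ = Σ Dₜ/(1+r)ᵗ + TV_5/(1+r)^5 = 85.9196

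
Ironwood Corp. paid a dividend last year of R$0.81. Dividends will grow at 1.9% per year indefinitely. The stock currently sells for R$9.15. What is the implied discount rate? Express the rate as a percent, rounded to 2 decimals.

10.92%

Rearranging the constant-growth DDM: r = D₁/P₀ + g.
D₁ = 0.81 × (1 + 0.019) = 0.8254.
r = 0.8254 / 9.15 + 0.019 = 0.09021 + 0.019 = 0.10921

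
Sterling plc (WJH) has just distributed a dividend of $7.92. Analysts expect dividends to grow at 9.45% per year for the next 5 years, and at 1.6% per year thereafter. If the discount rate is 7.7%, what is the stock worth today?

Two-stage DDM. Project D₁…D_5 at 0.0945, terminal growth 0.016, discount at r = 0.077.
D_1 = 8.6684
D_2 = 9.4876
D_3 = 10.3842
D_4 = 11.3655
D_5 = 12.4395
Terminal value at t=5: TV = D_6/(r−g) = 12.6386/(0.077−0.016) = 207.1896
P₀ = 8.6684/(1+0.077)^1 + 9.4876/(1+0.077)^2 + 10.3842/(1+0.077)^3 + 11.3655/(1+0.077)^4 + 12.4395/(1+0.077)^5 + 207.1896/(1+0.077)^5 = 184.5573

$184.56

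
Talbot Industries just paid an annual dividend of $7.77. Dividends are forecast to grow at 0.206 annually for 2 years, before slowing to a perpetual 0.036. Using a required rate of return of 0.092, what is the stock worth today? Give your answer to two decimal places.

Two-stage DDM. Project D₁…D_2 at 0.206, terminal growth 0.036, discount at r = 0.092.
D_1 = 9.3706
D_2 = 11.3010
Terminal value at t=2: TV = D_3/(r−g) = 11.7078/(0.092−0.036) = 209.0679
P₀ = 9.3706/(1+0.092)^1 + 11.3010/(1+0.092)^2 + 209.0679/(1+0.092)^2 = 193.3824

$193.38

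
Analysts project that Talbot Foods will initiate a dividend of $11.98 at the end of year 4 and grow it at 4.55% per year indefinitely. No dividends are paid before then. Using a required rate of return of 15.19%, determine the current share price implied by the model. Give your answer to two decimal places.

Deferred-dividend DDM. At t=3 the remaining stream is a growing perpetuity with first payment D_4 = 11.98.
V_3 = D_4/(r−g) = 11.98/(0.1519−0.0455) = 112.5940
P₀ = V_3/(1+r)^3 = 112.5940/(1+0.1519)^3 = 73.6666

$73.67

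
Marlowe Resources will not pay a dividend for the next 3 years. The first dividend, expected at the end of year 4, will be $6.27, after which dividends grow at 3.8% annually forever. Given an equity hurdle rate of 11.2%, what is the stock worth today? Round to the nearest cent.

$61.62

Deferred-dividend DDM. At t=3 the remaining stream is a growing perpetuity with first payment D_4 = 6.27.
V_3 = D_4/(r−g) = 6.27/(0.112−0.038) = 84.7297
P₀ = V_3/(1+r)^3 = 84.7297/(1+0.112)^3 = 61.6200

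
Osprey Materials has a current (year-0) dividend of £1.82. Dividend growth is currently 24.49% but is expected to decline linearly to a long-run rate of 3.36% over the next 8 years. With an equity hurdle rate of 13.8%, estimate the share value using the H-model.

£32.75

H-model: P₀ = D₀[(1+g_L) + H(g_S−g_L)]/(r−g_L), with H = 8/2 = 4.
P₀ = 1.82 × [(1+0.0336) + 4×(0.2449−0.0336)] / (0.138−0.0336)
   = 1.82 × 1.8788 / 0.1044 = 32.7530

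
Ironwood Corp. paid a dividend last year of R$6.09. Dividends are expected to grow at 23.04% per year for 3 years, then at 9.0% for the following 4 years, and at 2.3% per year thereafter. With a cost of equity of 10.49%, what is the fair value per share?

Three-stage DDM. Project D₁…D_7; terminal Gordon value at t=7 with g = 0.023; discount at r = 0.1049.
D_1 = 7.4931
D_2 = 9.2196
D_3 = 11.3437
D_4 = 12.3647
D_5 = 13.4775
D_6 = 14.6905
D_7 = 16.0126
TV_7 = 16.3809/(0.1049−0.023) = 200.0110
P₀ = Σ Dₜ/(1+r)ᵗ + TV_7/(1+r)^7 = 154.7572

R$154.76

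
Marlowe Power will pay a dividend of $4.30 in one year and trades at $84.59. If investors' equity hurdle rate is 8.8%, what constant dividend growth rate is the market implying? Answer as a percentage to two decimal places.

From P₀ = D₁/(r − g), the implied growth is g = r − D₁/P₀.
g = 0.088 − 4.30/84.59 = 0.088 − 0.05083 = 0.03717

3.72%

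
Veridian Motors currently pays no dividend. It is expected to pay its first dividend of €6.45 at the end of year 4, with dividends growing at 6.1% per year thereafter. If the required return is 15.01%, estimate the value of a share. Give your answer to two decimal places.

€47.59

Deferred-dividend DDM. At t=3 the remaining stream is a growing perpetuity with first payment D_4 = 6.45.
V_3 = D_4/(r−g) = 6.45/(0.1501−0.061) = 72.3906
P₀ = V_3/(1+r)^3 = 72.3906/(1+0.1501)^3 = 47.5856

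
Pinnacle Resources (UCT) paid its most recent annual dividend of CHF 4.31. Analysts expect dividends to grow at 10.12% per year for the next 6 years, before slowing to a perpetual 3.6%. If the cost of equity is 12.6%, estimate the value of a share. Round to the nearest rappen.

CHF 67.35

Two-stage DDM. Project D₁…D_6 at 0.1012, terminal growth 0.036, discount at r = 0.126.
D_1 = 4.7462
D_2 = 5.2265
D_3 = 5.7554
D_4 = 6.3379
D_5 = 6.9792
D_6 = 7.6855
Terminal value at t=6: TV = D_7/(r−g) = 7.9622/(0.126−0.036) = 88.4691
P₀ = 4.7462/(1+0.126)^1 + 5.2265/(1+0.126)^2 + 5.7554/(1+0.126)^3 + 6.3379/(1+0.126)^4 + 6.9792/(1+0.126)^5 + 7.6855/(1+0.126)^6 + 88.4691/(1+0.126)^6 = 67.3453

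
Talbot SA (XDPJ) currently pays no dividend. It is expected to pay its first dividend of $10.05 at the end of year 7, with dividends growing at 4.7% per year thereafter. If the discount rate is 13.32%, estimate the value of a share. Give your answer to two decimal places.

Deferred-dividend DDM. At t=6 the remaining stream is a growing perpetuity with first payment D_7 = 10.05.
V_6 = D_7/(r−g) = 10.05/(0.1332−0.047) = 116.5893
P₀ = V_6/(1+r)^6 = 116.5893/(1+0.1332)^6 = 55.0579

$55.06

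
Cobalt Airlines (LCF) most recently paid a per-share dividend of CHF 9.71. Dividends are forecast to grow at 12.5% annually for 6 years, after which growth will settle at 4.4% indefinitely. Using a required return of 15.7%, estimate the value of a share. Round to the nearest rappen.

Two-stage DDM. Project D₁…D_6 at 0.125, terminal growth 0.044, discount at r = 0.157.
D_1 = 10.9238
D_2 = 12.2892
D_3 = 13.8254
D_4 = 15.5535
D_5 = 17.4977
D_6 = 19.6850
Terminal value at t=6: TV = D_7/(r−g) = 20.5511/(0.157−0.044) = 181.8681
P₀ = 10.9238/(1+0.157)^1 + 12.2892/(1+0.157)^2 + 13.8254/(1+0.157)^3 + 15.5535/(1+0.157)^4 + 17.4977/(1+0.157)^5 + 19.6850/(1+0.157)^6 + 181.8681/(1+0.157)^6 = 128.6884

CHF 128.69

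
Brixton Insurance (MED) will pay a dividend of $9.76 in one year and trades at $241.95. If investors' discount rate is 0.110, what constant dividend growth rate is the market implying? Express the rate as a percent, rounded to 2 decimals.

6.97%

From P₀ = D₁/(r − g), the implied growth is g = r − D₁/P₀.
g = 0.11 − 9.76/241.95 = 0.11 − 0.04034 = 0.06966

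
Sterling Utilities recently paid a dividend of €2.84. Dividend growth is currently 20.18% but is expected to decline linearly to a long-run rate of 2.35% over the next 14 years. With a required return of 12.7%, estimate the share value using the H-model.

€62.33

H-model: P₀ = D₀[(1+g_L) + H(g_S−g_L)]/(r−g_L), with H = 14/2 = 7.
P₀ = 2.84 × [(1+0.0235) + 7×(0.2018−0.0235)] / (0.127−0.0235)
   = 2.84 × 2.2716 / 0.1035 = 62.3318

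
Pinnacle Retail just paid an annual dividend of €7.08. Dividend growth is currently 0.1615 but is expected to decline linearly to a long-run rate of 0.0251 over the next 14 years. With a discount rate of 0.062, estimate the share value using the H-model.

€379.88

H-model: P₀ = D₀[(1+g_L) + H(g_S−g_L)]/(r−g_L), with H = 14/2 = 7.
P₀ = 7.08 × [(1+0.0251) + 7×(0.1615−0.0251)] / (0.062−0.0251)
   = 7.08 × 1.9799 / 0.0369 = 379.8833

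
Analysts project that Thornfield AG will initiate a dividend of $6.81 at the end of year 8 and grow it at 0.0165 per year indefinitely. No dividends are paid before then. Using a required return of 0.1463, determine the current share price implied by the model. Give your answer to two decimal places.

$20.17

Deferred-dividend DDM. At t=7 the remaining stream is a growing perpetuity with first payment D_8 = 6.81.
V_7 = D_8/(r−g) = 6.81/(0.1463−0.0165) = 52.4653
P₀ = V_7/(1+r)^7 = 52.4653/(1+0.1463)^7 = 20.1736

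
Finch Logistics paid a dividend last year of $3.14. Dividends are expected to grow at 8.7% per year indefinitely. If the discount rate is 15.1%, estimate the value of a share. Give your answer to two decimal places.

Gordon growth model: P₀ = D₁/(r − g). D₁ = 3.14 × (1 + 0.087) = 3.4132.
P₀ = 3.4132 / (0.151 − 0.087) = 3.4132 / 0.064 = 53.3309

$53.33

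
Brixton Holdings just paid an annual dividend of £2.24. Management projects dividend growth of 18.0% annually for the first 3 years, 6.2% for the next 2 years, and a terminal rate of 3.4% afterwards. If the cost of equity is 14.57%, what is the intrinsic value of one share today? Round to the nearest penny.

Three-stage DDM. Project D₁…D_5; terminal Gordon value at t=5 with g = 0.034; discount at r = 0.1457.
D_1 = 2.6432
D_2 = 3.1190
D_3 = 3.6804
D_4 = 3.9086
D_5 = 4.1509
TV_5 = 4.2920/(0.1457−0.034) = 38.4247
P₀ = Σ Dₜ/(1+r)ᵗ + TV_5/(1+r)^5 = 30.9668

£30.97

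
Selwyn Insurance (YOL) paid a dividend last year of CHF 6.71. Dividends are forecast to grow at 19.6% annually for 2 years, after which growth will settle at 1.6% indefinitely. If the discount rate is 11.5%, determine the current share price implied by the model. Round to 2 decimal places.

Two-stage DDM. Project D₁…D_2 at 0.196, terminal growth 0.016, discount at r = 0.115.
D_1 = 8.0252
D_2 = 9.5981
Terminal value at t=2: TV = D_3/(r−g) = 9.7517/(0.115−0.016) = 98.5016
P₀ = 8.0252/(1+0.115)^1 + 9.5981/(1+0.115)^2 + 98.5016/(1+0.115)^2 = 94.1485

CHF 94.15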